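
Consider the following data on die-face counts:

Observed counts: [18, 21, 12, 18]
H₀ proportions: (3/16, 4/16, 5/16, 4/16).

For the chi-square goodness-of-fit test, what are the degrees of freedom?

df = k − 1 = 4 − 1 = 3

degrees of freedom = 3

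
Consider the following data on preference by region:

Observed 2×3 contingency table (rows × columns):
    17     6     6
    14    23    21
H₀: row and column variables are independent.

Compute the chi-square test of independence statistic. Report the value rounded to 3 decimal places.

Row totals [29, 58], col totals [31, 29, 27], n=87
χ² = (17−10.33)²/10.33 + (6−9.67)²/9.67 + (6−9.00)²/9.00 + (14−20.67)²/20.67 + (23−19.33)²/19.33 + (21−18.00)²/18.00 = 10.0378
df = 2

test statistic = 10.038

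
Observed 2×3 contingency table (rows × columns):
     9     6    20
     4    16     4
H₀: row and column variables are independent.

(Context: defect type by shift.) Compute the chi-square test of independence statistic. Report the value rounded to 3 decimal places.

Row totals [35, 24], col totals [13, 22, 24], n=59
χ² = (9−7.71)²/7.71 + (6−13.05)²/13.05 + (20−14.24)²/14.24 + (4−5.29)²/5.29 + (16−8.95)²/8.95 + (4−9.76)²/9.76 = 15.6276
df = 2

test statistic = 15.628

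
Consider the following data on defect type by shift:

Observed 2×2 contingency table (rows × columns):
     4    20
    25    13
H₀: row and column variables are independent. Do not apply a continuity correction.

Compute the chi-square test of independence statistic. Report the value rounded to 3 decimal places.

test statistic = 14.257

Row totals [24, 38], col totals [29, 33], n=62
χ² = (4−11.23)²/11.23 + (20−12.77)²/12.77 + (25−17.77)²/17.77 + (13−20.23)²/20.23 = 14.2574
df = 1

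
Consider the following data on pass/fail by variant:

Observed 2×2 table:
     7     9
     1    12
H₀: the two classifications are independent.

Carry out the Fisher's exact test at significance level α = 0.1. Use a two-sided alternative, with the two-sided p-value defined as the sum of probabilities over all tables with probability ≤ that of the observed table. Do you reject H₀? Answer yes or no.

Margins: r₁=16, r₂=13, c₁=8, c₂=21, n=29
p_obs = C(16,7)·C(13,1)/C(29,8); sum pmf over tables with pmf ≤ p_obs
p-value (two-sided) = 0.04434
At α=0.1: p < α → reject H₀

reject H₀: yes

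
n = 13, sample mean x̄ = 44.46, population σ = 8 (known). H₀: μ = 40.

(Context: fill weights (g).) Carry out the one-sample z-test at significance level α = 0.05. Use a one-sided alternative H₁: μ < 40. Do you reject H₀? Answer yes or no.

SE = σ/√n = 8/√13 = 2.2188
z = (x̄−μ₀)/SE = (44.46−40)/2.2188 = 2.0101
p-value (one-sided, H₁ less) = 0.97779
At α=0.05: p ≥ α → fail to reject H₀

reject H₀: no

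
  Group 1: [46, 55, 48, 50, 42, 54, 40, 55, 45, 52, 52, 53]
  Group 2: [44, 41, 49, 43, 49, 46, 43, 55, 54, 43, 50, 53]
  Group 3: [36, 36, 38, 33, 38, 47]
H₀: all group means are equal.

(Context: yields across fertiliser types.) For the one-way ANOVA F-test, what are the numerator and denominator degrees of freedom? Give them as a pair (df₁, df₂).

k = 3 groups, N = 30 total
df = (k−1, N−k) = (3−1, 30−3) = (2, 27)

degrees of freedom = [2, 27]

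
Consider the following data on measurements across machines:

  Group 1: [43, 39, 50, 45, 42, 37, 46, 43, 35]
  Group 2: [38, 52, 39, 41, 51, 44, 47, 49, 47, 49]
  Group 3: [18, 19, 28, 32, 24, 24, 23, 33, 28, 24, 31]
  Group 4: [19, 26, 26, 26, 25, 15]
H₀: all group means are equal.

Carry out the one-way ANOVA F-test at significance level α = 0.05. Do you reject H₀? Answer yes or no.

reject H₀: yes

Group means [42.22, 45.70, 25.82, 22.83], grand mean 34.944
SSB = Σnᵢ(x̄ᵢ−x̄)² = 3429.764; SSW = ΣΣ(x−x̄ᵢ)² = 758.125
MSB = 3429.764/3 = 1143.2545; MSW = 758.125/32 = 23.6914
F = MSB/MSW = 48.2561
df = (3, 32)
p-value (upper-tail) = 0.00000
At α=0.05: p < α → reject H₀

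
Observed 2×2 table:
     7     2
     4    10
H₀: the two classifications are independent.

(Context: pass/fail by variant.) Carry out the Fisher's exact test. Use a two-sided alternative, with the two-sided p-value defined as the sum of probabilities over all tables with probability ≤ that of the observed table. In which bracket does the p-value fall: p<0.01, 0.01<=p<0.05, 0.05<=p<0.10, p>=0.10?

Margins: r₁=9, r₂=14, c₁=11, c₂=12, n=23
p_obs = C(9,7)·C(14,4)/C(23,11); sum pmf over tables with pmf ≤ p_obs
p-value (two-sided) = 0.03607
→ bracket: 0.01<=p<0.05

p-value bracket: 0.01<=p<0.05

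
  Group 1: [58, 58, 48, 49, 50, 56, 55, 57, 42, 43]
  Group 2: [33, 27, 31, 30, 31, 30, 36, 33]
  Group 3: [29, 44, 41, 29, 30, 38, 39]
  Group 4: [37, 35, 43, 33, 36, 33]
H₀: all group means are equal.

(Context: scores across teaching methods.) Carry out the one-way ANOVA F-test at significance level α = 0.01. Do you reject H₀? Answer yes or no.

reject H₀: yes

Group means [51.60, 31.38, 35.71, 36.17], grand mean 39.806
SSB = Σnᵢ(x̄ᵢ−x̄)² = 2156.302; SSW = ΣΣ(x−x̄ᵢ)² = 684.537
MSB = 2156.302/3 = 718.7673; MSW = 684.537/27 = 25.3532
F = MSB/MSW = 28.3501
df = (3, 27)
p-value (upper-tail) = 0.00000
At α=0.01: p < α → reject H₀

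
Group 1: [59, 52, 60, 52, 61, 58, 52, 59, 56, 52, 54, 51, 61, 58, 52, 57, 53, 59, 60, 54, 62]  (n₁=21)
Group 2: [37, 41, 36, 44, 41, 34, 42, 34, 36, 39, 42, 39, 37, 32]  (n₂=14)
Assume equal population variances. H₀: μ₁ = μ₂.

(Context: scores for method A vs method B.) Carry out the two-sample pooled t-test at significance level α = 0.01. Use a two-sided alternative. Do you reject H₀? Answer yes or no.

reject H₀: yes

x̄₁=56.286, s₁=3.703, n₁=21
x̄₂=38.143, s₂=3.570, n₂=14
s_p² = [20·3.703² + 13·3.570²]/33 = 13.3333
SE = √(s_p²·(1/21+1/14)) = 1.2599
t = (56.286−38.143)/1.2599 = 14.4004
df = 33
p-value (two-sided) = 0.00000
At α=0.01: p < α → reject H₀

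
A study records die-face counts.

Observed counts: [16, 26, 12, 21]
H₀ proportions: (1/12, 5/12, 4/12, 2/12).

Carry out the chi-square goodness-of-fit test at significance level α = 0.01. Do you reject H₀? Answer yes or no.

n = 75; E_i = n·p_i = [6.25, 31.25, 25.00, 12.50]
χ² = (16−6.25)²/6.25 + (26−31.25)²/31.25 + (12−25.00)²/25.00 + (21−12.50)²/12.50 = 28.6320
df = 3
p-value (upper-tail) = 0.00000
At α=0.01: p < α → reject H₀

reject H₀: yes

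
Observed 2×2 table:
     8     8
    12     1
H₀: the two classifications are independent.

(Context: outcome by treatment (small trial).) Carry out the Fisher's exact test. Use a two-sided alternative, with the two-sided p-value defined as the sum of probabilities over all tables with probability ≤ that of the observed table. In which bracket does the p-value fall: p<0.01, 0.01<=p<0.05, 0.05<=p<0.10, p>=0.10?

p-value bracket: 0.01<=p<0.05

Margins: r₁=16, r₂=13, c₁=20, c₂=9, n=29
p_obs = C(16,8)·C(13,12)/C(29,20); sum pmf over tables with pmf ≤ p_obs
p-value (two-sided) = 0.01998
→ bracket: 0.01<=p<0.05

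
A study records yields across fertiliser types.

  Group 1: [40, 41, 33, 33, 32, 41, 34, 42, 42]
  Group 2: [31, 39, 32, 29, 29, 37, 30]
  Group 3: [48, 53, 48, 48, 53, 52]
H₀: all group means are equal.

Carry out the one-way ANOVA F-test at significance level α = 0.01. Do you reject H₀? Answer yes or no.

reject H₀: yes

Group means [37.56, 32.43, 50.33], grand mean 39.409
SSB = Σnᵢ(x̄ᵢ−x̄)² = 1088.048; SSW = ΣΣ(x−x̄ᵢ)² = 283.270
MSB = 1088.048/2 = 544.0242; MSW = 283.270/19 = 14.9089
F = MSB/MSW = 36.4898
df = (2, 19)
p-value (upper-tail) = 0.00000
At α=0.01: p < α → reject H₀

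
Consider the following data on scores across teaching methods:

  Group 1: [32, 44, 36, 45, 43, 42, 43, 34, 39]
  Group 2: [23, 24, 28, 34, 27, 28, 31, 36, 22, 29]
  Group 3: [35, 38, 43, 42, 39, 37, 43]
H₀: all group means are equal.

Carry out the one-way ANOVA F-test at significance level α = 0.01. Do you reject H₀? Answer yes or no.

reject H₀: yes

Group means [39.78, 28.20, 39.57], grand mean 35.269
SSB = Σnᵢ(x̄ᵢ−x̄)² = 812.246; SSW = ΣΣ(x−x̄ᵢ)² = 426.870
MSB = 812.246/2 = 406.1228; MSW = 426.870/23 = 18.5596
F = MSB/MSW = 21.8821
df = (2, 23)
p-value (upper-tail) = 0.00000
At α=0.01: p < α → reject H₀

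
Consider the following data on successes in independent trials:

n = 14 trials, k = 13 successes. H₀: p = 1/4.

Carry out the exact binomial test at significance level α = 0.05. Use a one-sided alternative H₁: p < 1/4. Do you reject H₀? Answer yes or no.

reject H₀: no

Exact binomial: n=14, k=13, p₀=1/4=0.2500
P(X≤13) from Σ C(n,i)·p₀^i·(1−p₀)^(n−i)
p-value (one-sided, H₁ less) = 1.00000
At α=0.05: p ≥ α → fail to reject H₀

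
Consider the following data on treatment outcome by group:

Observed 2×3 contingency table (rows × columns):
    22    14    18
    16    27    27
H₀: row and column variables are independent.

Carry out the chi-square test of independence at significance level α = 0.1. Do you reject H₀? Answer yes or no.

Row totals [54, 70], col totals [38, 41, 45], n=124
χ² = (22−16.55)²/16.55 + (14−17.85)²/17.85 + (18−19.60)²/19.60 + (16−21.45)²/21.45 + (27−23.15)²/23.15 + (27−25.40)²/25.40 = 4.8862
df = 2
p-value (upper-tail) = 0.08689
At α=0.1: p < α → reject H₀

reject H₀: yes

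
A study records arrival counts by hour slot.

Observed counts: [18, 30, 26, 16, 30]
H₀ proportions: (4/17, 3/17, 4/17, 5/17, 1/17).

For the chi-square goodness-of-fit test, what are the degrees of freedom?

df = k − 1 = 5 − 1 = 4

degrees of freedom = 4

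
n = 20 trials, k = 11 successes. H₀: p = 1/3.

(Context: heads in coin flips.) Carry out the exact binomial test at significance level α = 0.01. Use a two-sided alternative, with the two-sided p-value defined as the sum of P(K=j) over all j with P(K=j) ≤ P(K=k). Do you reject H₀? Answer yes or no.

Exact binomial: n=20, k=11, p₀=1/3=0.3333
P(X=j) = C(n,j)·p₀^j·(1−p₀)^(n−j); p = Σ P(X=j) over j with P(X=j) ≤ P(X=11)
p-value (two-sided) = 0.05523
At α=0.01: p ≥ α → fail to reject H₀

reject H₀: no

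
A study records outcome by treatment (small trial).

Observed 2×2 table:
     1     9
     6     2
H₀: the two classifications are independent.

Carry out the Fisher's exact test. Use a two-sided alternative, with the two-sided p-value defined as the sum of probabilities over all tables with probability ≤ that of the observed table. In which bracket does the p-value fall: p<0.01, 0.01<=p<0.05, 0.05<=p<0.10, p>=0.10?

Margins: r₁=10, r₂=8, c₁=7, c₂=11, n=18
p_obs = C(10,1)·C(8,6)/C(18,7); sum pmf over tables with pmf ≤ p_obs
p-value (two-sided) = 0.01282
→ bracket: 0.01<=p<0.05

p-value bracket: 0.01<=p<0.05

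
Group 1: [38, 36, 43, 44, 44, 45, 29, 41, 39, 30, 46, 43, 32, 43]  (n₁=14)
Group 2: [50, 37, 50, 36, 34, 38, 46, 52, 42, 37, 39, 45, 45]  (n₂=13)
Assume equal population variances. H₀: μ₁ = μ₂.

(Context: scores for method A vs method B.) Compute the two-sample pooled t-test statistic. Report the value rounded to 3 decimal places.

x̄₁=39.500, s₁=5.708, n₁=14
x̄₂=42.385, s₂=6.021, n₂=13
s_p² = [13·5.708² + 12·6.021²]/25 = 34.3431
SE = √(s_p²·(1/14+1/13)) = 2.2572
t = (39.500−42.385)/2.2572 = -1.2780
df = 25

test statistic = -1.278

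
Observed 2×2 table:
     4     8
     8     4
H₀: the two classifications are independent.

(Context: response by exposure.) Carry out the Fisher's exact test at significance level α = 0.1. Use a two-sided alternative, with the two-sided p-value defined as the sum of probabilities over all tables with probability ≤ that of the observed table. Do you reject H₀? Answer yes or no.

reject H₀: no

Margins: r₁=12, r₂=12, c₁=12, c₂=12, n=24
p_obs = C(12,4)·C(12,8)/C(24,12); sum pmf over tables with pmf ≤ p_obs
p-value (two-sided) = 0.22035
At α=0.1: p ≥ α → fail to reject H₀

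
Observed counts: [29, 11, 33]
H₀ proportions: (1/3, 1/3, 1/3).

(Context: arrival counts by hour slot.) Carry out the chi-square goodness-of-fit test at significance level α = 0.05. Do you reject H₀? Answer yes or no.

n = 73; E_i = n·p_i = [24.33, 24.33, 24.33]
χ² = (29−24.33)²/24.33 + (11−24.33)²/24.33 + (33−24.33)²/24.33 = 11.2877
df = 2
p-value (upper-tail) = 0.00354
At α=0.05: p < α → reject H₀

reject H₀: yes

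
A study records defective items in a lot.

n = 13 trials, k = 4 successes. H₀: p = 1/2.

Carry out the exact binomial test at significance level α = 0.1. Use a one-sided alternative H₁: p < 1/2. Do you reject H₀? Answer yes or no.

Exact binomial: n=13, k=4, p₀=1/2=0.5000
P(X≤4) from Σ C(n,i)·p₀^i·(1−p₀)^(n−i)
p-value (one-sided, H₁ less) = 0.13342
At α=0.1: p ≥ α → fail to reject H₀

reject H₀: no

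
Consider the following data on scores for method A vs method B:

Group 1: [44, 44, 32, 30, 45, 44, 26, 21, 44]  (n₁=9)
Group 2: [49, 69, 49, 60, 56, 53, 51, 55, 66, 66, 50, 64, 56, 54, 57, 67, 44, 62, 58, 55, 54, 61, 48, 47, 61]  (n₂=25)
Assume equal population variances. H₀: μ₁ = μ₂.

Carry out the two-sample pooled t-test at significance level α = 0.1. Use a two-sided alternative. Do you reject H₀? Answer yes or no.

reject H₀: yes

x̄₁=36.667, s₁=9.421, n₁=9
x̄₂=56.480, s₂=6.838, n₂=25
s_p² = [8·9.421² + 24·6.838²]/32 = 57.2575
SE = √(s_p²·(1/9+1/25)) = 2.9415
t = (36.667−56.480)/2.9415 = -6.7359
df = 32
p-value (two-sided) = 0.00000
At α=0.1: p < α → reject H₀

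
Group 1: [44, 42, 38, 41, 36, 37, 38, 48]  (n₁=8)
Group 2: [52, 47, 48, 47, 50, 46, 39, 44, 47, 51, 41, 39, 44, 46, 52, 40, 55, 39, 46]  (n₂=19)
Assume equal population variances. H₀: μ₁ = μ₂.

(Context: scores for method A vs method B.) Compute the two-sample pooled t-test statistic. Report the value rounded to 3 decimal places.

test statistic = -2.799

x̄₁=40.500, s₁=4.071, n₁=8
x̄₂=45.947, s₂=4.813, n₂=19
s_p² = [7·4.071² + 18·4.813²]/25 = 21.3179
SE = √(s_p²·(1/8+1/19)) = 1.9460
t = (40.500−45.947)/1.9460 = -2.7993
df = 25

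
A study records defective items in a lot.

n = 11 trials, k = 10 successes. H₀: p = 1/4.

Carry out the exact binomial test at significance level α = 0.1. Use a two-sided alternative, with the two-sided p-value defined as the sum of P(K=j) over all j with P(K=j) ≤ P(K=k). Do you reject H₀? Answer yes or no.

Exact binomial: n=11, k=10, p₀=1/4=0.2500
P(X=j) = C(n,j)·p₀^j·(1−p₀)^(n−j); p = Σ P(X=j) over j with P(X=j) ≤ P(X=10)
p-value (two-sided) = 0.00001
At α=0.1: p < α → reject H₀

reject H₀: yes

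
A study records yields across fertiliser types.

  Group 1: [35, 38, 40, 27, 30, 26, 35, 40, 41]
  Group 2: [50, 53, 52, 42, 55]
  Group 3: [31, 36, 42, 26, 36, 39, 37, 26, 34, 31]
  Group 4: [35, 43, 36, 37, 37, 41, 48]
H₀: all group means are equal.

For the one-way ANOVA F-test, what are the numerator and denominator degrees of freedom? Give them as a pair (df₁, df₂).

k = 4 groups, N = 31 total
df = (k−1, N−k) = (4−1, 31−4) = (3, 27)

degrees of freedom = [3, 27]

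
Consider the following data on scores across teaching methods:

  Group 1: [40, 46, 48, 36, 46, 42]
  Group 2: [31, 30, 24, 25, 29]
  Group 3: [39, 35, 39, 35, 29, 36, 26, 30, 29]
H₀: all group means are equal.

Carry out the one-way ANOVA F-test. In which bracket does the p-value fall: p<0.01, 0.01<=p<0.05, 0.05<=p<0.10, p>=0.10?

Group means [43.00, 27.80, 33.11], grand mean 34.750
SSB = Σnᵢ(x̄ᵢ−x̄)² = 674.061; SSW = ΣΣ(x−x̄ᵢ)² = 319.689
MSB = 674.061/2 = 337.0306; MSW = 319.689/17 = 18.8052
F = MSB/MSW = 17.9222
df = (2, 17)
p-value (upper-tail) = 0.00007
→ bracket: p<0.01

p-value bracket: p<0.01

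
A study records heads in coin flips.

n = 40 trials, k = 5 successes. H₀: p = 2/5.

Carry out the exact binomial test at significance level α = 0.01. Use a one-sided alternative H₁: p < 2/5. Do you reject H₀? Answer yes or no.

Exact binomial: n=40, k=5, p₀=2/5=0.4000
P(X≤5) from Σ C(n,i)·p₀^i·(1−p₀)^(n−i)
p-value (one-sided, H₁ less) = 0.00014
At α=0.01: p < α → reject H₀

reject H₀: yes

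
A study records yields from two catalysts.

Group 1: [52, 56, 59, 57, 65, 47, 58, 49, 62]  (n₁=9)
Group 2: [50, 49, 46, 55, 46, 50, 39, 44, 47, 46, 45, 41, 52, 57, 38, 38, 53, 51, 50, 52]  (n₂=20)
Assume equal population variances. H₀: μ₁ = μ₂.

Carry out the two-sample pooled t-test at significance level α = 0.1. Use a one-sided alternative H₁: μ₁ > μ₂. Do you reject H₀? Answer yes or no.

x̄₁=56.111, s₁=5.883, n₁=9
x̄₂=47.450, s₂=5.482, n₂=20
s_p² = [8·5.883² + 19·5.482²]/27 = 31.4014
SE = √(s_p²·(1/9+1/20)) = 2.2492
t = (56.111−47.450)/2.2492 = 3.8507
df = 27
p-value (one-sided, H₁ greater) = 0.00033
At α=0.1: p < α → reject H₀

reject H₀: yes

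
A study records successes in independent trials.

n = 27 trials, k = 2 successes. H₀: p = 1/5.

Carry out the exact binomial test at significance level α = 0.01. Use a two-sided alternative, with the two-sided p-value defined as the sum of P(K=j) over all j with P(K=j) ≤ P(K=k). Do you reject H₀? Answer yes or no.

Exact binomial: n=27, k=2, p₀=1/5=0.2000
P(X=j) = C(n,j)·p₀^j·(1−p₀)^(n−j); p = Σ P(X=j) over j with P(X=j) ≤ P(X=2)
p-value (two-sided) = 0.14543
At α=0.01: p ≥ α → fail to reject H₀

reject H₀: no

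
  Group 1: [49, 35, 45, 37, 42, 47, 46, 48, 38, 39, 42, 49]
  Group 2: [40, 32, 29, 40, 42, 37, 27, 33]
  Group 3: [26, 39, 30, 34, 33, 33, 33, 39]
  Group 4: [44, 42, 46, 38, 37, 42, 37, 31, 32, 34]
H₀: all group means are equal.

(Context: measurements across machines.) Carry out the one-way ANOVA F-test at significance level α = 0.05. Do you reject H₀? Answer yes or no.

reject H₀: yes

Group means [43.08, 35.00, 33.38, 38.30], grand mean 38.079
SSB = Σnᵢ(x̄ᵢ−x̄)² = 553.871; SSW = ΣΣ(x−x̄ᵢ)² = 848.892
MSB = 553.871/3 = 184.6238; MSW = 848.892/34 = 24.9674
F = MSB/MSW = 7.3946
df = (3, 34)
p-value (upper-tail) = 0.00061
At α=0.05: p < α → reject H₀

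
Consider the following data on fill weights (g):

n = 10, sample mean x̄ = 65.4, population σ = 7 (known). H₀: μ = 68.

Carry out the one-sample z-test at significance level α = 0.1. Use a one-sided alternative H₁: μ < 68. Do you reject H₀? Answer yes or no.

reject H₀: no

SE = σ/√n = 7/√10 = 2.2136
z = (x̄−μ₀)/SE = (65.4−68)/2.2136 = -1.1746
p-value (one-sided, H₁ less) = 0.12009
At α=0.1: p ≥ α → fail to reject H₀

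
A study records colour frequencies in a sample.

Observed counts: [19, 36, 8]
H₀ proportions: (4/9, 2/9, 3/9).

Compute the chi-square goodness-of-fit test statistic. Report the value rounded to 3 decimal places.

n = 63; E_i = n·p_i = [28.00, 14.00, 21.00]
χ² = (19−28.00)²/28.00 + (36−14.00)²/14.00 + (8−21.00)²/21.00 = 45.5119
df = 2

test statistic = 45.512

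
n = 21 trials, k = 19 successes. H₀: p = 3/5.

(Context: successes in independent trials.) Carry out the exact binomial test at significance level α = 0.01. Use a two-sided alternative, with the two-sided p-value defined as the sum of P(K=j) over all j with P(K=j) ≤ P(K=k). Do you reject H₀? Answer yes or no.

Exact binomial: n=21, k=19, p₀=3/5=0.6000
P(X=j) = C(n,j)·p₀^j·(1−p₀)^(n−j); p = Σ P(X=j) over j with P(X=j) ≤ P(X=19)
p-value (two-sided) = 0.00321
At α=0.01: p < α → reject H₀

reject H₀: yes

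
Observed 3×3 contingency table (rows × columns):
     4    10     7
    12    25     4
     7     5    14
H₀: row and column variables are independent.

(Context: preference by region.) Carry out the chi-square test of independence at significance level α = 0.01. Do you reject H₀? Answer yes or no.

Row totals [21, 41, 26], col totals [23, 40, 25], n=88
χ² = (4−5.49)²/5.49 + (10−9.55)²/9.55 + (7−5.97)²/5.97 + (12−10.72)²/10.72 + (25−18.64)²/18.64 + (4−11.65)²/11.65 + (7−6.80)²/6.80 + (5−11.82)²/11.82 + (14−7.39)²/7.39 = 17.8143
df = 4
p-value (upper-tail) = 0.00134
At α=0.01: p < α → reject H₀

reject H₀: yes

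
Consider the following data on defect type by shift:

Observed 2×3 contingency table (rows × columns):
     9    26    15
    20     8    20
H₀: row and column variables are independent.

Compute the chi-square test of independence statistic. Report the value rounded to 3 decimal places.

Row totals [50, 48], col totals [29, 34, 35], n=98
χ² = (9−14.80)²/14.80 + (26−17.35)²/17.35 + (15−17.86)²/17.86 + (20−14.20)²/14.20 + (8−16.65)²/16.65 + (20−17.14)²/17.14 = 14.3813
df = 2

test statistic = 14.381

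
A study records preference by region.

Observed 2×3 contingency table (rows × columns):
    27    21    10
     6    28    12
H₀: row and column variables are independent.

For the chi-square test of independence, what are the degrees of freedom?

df = (r−1)(c−1) = (2−1)·(3−1) = 2

degrees of freedom = 2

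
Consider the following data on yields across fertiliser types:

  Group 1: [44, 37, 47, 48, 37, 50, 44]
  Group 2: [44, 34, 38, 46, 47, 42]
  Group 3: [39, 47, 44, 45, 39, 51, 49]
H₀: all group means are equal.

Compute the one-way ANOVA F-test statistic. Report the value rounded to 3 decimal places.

test statistic = 0.623

Group means [43.86, 41.83, 44.86], grand mean 43.600
SSB = Σnᵢ(x̄ᵢ−x̄)² = 30.252; SSW = ΣΣ(x−x̄ᵢ)² = 412.548
MSB = 30.252/2 = 15.1262; MSW = 412.548/17 = 24.2675
F = MSB/MSW = 0.6233
df = (2, 17)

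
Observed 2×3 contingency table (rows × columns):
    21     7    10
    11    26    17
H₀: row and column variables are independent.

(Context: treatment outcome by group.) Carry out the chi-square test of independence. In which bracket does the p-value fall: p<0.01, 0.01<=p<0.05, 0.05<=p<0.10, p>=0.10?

p-value bracket: p<0.01

Row totals [38, 54], col totals [32, 33, 27], n=92
χ² = (21−13.22)²/13.22 + (7−13.63)²/13.63 + (10−11.15)²/11.15 + (11−18.78)²/18.78 + (26−19.37)²/19.37 + (17−15.85)²/15.85 = 13.5051
df = 2
p-value (upper-tail) = 0.00117
→ bracket: p<0.01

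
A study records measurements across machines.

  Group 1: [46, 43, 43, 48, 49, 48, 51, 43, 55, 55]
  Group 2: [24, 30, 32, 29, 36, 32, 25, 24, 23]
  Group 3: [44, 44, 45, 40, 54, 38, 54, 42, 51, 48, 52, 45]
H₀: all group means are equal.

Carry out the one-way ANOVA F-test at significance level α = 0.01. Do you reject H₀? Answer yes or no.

reject H₀: yes

Group means [48.10, 28.33, 46.42], grand mean 41.710
SSB = Σnᵢ(x̄ᵢ−x̄)² = 2284.570; SSW = ΣΣ(x−x̄ᵢ)² = 669.817
MSB = 2284.570/2 = 1142.2852; MSW = 669.817/28 = 23.9220
F = MSB/MSW = 47.7504
df = (2, 28)
p-value (upper-tail) = 0.00000
At α=0.01: p < α → reject H₀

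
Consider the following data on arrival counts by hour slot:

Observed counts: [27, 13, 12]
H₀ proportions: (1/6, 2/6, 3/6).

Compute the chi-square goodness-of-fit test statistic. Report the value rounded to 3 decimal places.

test statistic = 47.404

n = 52; E_i = n·p_i = [8.67, 17.33, 26.00]
χ² = (27−8.67)²/8.67 + (13−17.33)²/17.33 + (12−26.00)²/26.00 = 47.4038
df = 2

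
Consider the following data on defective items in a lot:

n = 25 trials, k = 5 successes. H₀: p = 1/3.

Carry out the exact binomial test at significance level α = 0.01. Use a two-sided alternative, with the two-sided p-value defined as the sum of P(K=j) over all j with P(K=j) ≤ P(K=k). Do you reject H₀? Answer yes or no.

reject H₀: no

Exact binomial: n=25, k=5, p₀=1/3=0.3333
P(X=j) = C(n,j)·p₀^j·(1−p₀)^(n−j); p = Σ P(X=j) over j with P(X=j) ≤ P(X=5)
p-value (two-sided) = 0.20375
At α=0.01: p ≥ α → fail to reject H₀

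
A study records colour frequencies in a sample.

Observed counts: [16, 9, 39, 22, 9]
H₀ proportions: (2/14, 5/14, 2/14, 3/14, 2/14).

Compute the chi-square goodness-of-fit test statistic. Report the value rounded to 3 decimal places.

test statistic = 68.068

n = 95; E_i = n·p_i = [13.57, 33.93, 13.57, 20.36, 13.57]
χ² = (16−13.57)²/13.57 + (9−33.93)²/33.93 + (39−13.57)²/13.57 + (22−20.36)²/20.36 + (9−13.57)²/13.57 = 68.0681
df = 4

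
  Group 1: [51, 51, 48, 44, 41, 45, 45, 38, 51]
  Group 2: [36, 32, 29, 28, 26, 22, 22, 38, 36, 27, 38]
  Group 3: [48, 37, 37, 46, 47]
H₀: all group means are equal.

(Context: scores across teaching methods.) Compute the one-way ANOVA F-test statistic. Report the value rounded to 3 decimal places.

test statistic = 22.379

Group means [46.00, 30.36, 43.00], grand mean 38.520
SSB = Σnᵢ(x̄ᵢ−x̄)² = 1335.695; SSW = ΣΣ(x−x̄ᵢ)² = 656.545
MSB = 1335.695/2 = 667.8473; MSW = 656.545/22 = 29.8430
F = MSB/MSW = 22.3787
df = (2, 22)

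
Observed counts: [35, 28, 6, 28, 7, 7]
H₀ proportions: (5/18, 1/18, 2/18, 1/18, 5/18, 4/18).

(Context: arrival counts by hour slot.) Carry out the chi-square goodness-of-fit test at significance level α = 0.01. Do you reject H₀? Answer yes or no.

reject H₀: yes

n = 111; E_i = n·p_i = [30.83, 6.17, 12.33, 6.17, 30.83, 24.67]
χ² = (35−30.83)²/30.83 + (28−6.17)²/6.17 + (6−12.33)²/12.33 + (28−6.17)²/6.17 + (7−30.83)²/30.83 + (7−24.67)²/24.67 = 189.4946
df = 5
p-value (upper-tail) = 0.00000
At α=0.01: p < α → reject H₀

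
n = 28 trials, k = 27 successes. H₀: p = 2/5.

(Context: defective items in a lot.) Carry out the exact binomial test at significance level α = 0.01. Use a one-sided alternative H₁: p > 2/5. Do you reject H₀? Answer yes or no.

reject H₀: yes

Exact binomial: n=28, k=27, p₀=2/5=0.4000
P(X≥27) from Σ C(n,i)·p₀^i·(1−p₀)^(n−i)
p-value (one-sided, H₁ greater) = 0.00000
At α=0.01: p < α → reject H₀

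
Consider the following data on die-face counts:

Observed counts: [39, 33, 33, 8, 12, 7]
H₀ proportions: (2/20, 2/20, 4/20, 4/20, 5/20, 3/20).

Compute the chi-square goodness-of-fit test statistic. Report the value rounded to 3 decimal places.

test statistic = 116.240

n = 132; E_i = n·p_i = [13.20, 13.20, 26.40, 26.40, 33.00, 19.80]
χ² = (39−13.20)²/13.20 + (33−13.20)²/13.20 + (33−26.40)²/26.40 + (8−26.40)²/26.40 + (12−33.00)²/33.00 + (7−19.80)²/19.80 = 116.2399
df = 5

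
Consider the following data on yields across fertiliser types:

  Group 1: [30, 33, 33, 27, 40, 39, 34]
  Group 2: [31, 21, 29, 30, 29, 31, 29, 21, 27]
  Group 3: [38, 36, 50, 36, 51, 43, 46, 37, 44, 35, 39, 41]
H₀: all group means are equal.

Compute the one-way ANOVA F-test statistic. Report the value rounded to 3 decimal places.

test statistic = 21.287

Group means [33.71, 27.56, 41.33], grand mean 35.000
SSB = Σnᵢ(x̄ᵢ−x̄)² = 991.683; SSW = ΣΣ(x−x̄ᵢ)² = 582.317
MSB = 991.683/2 = 495.8413; MSW = 582.317/25 = 23.2927
F = MSB/MSW = 21.2874
df = (2, 25)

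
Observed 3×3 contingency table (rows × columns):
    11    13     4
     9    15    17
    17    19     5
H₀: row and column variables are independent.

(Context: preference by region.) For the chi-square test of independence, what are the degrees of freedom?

df = (r−1)(c−1) = (3−1)·(3−1) = 4

degrees of freedom = 4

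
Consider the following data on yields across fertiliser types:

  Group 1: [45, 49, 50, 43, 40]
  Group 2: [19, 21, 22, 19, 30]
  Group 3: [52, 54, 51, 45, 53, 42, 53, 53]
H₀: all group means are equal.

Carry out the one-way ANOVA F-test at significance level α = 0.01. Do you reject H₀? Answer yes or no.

reject H₀: yes

Group means [45.40, 22.20, 50.38], grand mean 41.167
SSB = Σnᵢ(x̄ᵢ−x̄)² = 2566.625; SSW = ΣΣ(x−x̄ᵢ)² = 287.875
MSB = 2566.625/2 = 1283.3125; MSW = 287.875/15 = 19.1917
F = MSB/MSW = 66.8682
df = (2, 15)
p-value (upper-tail) = 0.00000
At α=0.01: p < α → reject H₀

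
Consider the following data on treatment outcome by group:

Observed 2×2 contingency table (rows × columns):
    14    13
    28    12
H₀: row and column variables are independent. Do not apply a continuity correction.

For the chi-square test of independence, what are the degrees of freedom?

degrees of freedom = 1

df = (r−1)(c−1) = (2−1)·(2−1) = 1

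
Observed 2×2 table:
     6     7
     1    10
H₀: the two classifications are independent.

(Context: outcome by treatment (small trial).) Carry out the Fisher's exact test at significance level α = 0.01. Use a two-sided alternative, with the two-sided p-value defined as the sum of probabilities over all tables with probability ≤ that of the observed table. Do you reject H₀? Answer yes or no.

reject H₀: no

Margins: r₁=13, r₂=11, c₁=7, c₂=17, n=24
p_obs = C(13,6)·C(11,1)/C(24,7); sum pmf over tables with pmf ≤ p_obs
p-value (two-sided) = 0.07780
At α=0.01: p ≥ α → fail to reject H₀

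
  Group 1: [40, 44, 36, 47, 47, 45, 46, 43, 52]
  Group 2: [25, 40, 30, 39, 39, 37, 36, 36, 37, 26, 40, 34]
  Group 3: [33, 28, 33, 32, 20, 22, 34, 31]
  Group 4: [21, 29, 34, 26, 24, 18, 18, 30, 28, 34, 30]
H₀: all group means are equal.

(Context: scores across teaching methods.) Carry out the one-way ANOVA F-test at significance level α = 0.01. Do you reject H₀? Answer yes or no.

Group means [44.44, 34.92, 29.12, 26.55], grand mean 33.600
SSB = Σnᵢ(x̄ᵢ−x̄)² = 1786.859; SSW = ΣΣ(x−x̄ᵢ)² = 992.741
MSB = 1786.859/3 = 595.6196; MSW = 992.741/36 = 27.5761
F = MSB/MSW = 21.5991
df = (3, 36)
p-value (upper-tail) = 0.00000
At α=0.01: p < α → reject H₀

reject H₀: yes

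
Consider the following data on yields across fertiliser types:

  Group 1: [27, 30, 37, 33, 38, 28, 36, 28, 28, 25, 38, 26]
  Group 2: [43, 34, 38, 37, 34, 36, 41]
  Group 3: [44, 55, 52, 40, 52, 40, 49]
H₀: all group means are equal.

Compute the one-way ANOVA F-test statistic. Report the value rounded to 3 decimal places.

test statistic = 23.980

Group means [31.17, 37.57, 47.43], grand mean 37.269
SSB = Σnᵢ(x̄ᵢ−x̄)² = 1170.020; SSW = ΣΣ(x−x̄ᵢ)² = 561.095
MSB = 1170.020/2 = 585.0101; MSW = 561.095/23 = 24.3954
F = MSB/MSW = 23.9803
df = (2, 23)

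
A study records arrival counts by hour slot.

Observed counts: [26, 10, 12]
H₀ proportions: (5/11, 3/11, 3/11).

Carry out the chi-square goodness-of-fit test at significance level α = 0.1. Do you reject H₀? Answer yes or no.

reject H₀: no

n = 48; E_i = n·p_i = [21.82, 13.09, 13.09]
χ² = (26−21.82)²/21.82 + (10−13.09)²/13.09 + (12−13.09)²/13.09 = 1.6222
df = 2
p-value (upper-tail) = 0.44436
At α=0.1: p ≥ α → fail to reject H₀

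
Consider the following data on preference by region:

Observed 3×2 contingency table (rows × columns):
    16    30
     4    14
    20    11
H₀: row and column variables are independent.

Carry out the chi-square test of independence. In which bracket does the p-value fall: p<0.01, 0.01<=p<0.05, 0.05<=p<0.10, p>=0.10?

Row totals [46, 18, 31], col totals [40, 55], n=95
χ² = (16−19.37)²/19.37 + (30−26.63)²/26.63 + (4−7.58)²/7.58 + (14−10.42)²/10.42 + (20−13.05)²/13.05 + (11−17.95)²/17.95 = 10.3181
df = 2
p-value (upper-tail) = 0.00575
→ bracket: p<0.01

p-value bracket: p<0.01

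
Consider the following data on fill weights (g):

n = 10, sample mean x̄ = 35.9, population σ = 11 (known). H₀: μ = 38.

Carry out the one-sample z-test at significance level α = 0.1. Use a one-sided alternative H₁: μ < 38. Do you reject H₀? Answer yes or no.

reject H₀: no

SE = σ/√n = 11/√10 = 3.4785
z = (x̄−μ₀)/SE = (35.9−38)/3.4785 = -0.6037
p-value (one-sided, H₁ less) = 0.27302
At α=0.1: p ≥ α → fail to reject H₀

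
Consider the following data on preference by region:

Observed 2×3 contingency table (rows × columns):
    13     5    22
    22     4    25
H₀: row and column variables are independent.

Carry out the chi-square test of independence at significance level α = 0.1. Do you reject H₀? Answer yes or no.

reject H₀: no

Row totals [40, 51], col totals [35, 9, 47], n=91
χ² = (13−15.38)²/15.38 + (5−3.96)²/3.96 + (22−20.66)²/20.66 + (22−19.62)²/19.62 + (4−5.04)²/5.04 + (25−26.34)²/26.34 = 1.3063
df = 2
p-value (upper-tail) = 0.52040
At α=0.1: p ≥ α → fail to reject H₀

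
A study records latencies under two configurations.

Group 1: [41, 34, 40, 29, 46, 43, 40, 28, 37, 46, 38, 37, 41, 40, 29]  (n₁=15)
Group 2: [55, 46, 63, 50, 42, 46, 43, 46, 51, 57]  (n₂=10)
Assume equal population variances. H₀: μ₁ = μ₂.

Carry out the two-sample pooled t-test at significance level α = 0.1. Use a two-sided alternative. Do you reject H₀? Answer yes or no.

reject H₀: yes

x̄₁=37.933, s₁=5.750, n₁=15
x̄₂=49.900, s₂=6.707, n₂=10
s_p² = [14·5.750² + 9·6.707²]/23 = 37.7319
SE = √(s_p²·(1/15+1/10)) = 2.5077
t = (37.933−49.900)/2.5077 = -4.7719
df = 23
p-value (two-sided) = 0.00008
At α=0.1: p < α → reject H₀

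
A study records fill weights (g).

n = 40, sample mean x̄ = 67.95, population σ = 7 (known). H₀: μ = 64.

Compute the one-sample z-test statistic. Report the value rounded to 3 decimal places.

test statistic = 3.569

SE = σ/√n = 7/√40 = 1.1068
z = (x̄−μ₀)/SE = (67.95−64)/1.1068 = 3.5689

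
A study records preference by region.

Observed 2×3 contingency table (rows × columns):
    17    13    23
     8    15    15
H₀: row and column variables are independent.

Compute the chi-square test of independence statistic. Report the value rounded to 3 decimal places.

test statistic = 2.667

Row totals [53, 38], col totals [25, 28, 38], n=91
χ² = (17−14.56)²/14.56 + (13−16.31)²/16.31 + (23−22.13)²/22.13 + (8−10.44)²/10.44 + (15−11.69)²/11.69 + (15−15.87)²/15.87 = 2.6670
df = 2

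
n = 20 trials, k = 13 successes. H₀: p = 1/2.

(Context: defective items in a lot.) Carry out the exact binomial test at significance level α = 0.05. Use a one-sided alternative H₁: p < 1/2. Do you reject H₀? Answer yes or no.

Exact binomial: n=20, k=13, p₀=1/2=0.5000
P(X≤13) from Σ C(n,i)·p₀^i·(1−p₀)^(n−i)
p-value (one-sided, H₁ less) = 0.94234
At α=0.05: p ≥ α → fail to reject H₀

reject H₀: no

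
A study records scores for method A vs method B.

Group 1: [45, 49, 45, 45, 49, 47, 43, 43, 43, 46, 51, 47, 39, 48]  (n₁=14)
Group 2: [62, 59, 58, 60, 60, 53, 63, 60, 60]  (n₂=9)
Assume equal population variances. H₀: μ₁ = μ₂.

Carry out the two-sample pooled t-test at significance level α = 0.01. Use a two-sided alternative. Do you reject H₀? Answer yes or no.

x̄₁=45.714, s₁=3.124, n₁=14
x̄₂=59.444, s₂=2.833, n₂=9
s_p² = [13·3.124² + 8·2.833²]/21 = 9.0990
SE = √(s_p²·(1/14+1/9)) = 1.2888
t = (45.714−59.444)/1.2888 = -10.6537
df = 21
p-value (two-sided) = 0.00000
At α=0.01: p < α → reject H₀

reject H₀: yes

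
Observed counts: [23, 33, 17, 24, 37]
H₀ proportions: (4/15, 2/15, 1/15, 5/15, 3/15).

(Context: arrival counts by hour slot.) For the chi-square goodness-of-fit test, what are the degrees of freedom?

degrees of freedom = 4

df = k − 1 = 5 − 1 = 4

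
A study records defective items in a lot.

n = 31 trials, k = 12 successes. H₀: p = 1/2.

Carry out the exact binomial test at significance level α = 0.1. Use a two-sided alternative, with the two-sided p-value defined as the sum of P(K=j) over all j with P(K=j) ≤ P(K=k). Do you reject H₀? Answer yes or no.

Exact binomial: n=31, k=12, p₀=1/2=0.5000
P(X=j) = C(n,j)·p₀^j·(1−p₀)^(n−j); p = Σ P(X=j) over j with P(X=j) ≤ P(X=12)
p-value (two-sided) = 0.28104
At α=0.1: p ≥ α → fail to reject H₀

reject H₀: no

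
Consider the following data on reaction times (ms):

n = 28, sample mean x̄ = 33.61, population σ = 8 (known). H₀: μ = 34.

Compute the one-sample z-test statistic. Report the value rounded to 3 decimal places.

SE = σ/√n = 8/√28 = 1.5119
z = (x̄−μ₀)/SE = (33.61−34)/1.5119 = -0.2580

test statistic = -0.258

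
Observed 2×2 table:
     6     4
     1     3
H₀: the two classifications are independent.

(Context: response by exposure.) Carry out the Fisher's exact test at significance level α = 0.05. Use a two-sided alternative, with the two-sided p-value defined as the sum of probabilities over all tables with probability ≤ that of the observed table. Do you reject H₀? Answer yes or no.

reject H₀: no

Margins: r₁=10, r₂=4, c₁=7, c₂=7, n=14
p_obs = C(10,6)·C(4,1)/C(14,7); sum pmf over tables with pmf ≤ p_obs
p-value (two-sided) = 0.55944
At α=0.05: p ≥ α → fail to reject H₀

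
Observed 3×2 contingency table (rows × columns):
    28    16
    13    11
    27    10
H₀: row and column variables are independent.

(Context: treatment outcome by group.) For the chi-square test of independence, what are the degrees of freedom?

df = (r−1)(c−1) = (3−1)·(2−1) = 2

degrees of freedom = 2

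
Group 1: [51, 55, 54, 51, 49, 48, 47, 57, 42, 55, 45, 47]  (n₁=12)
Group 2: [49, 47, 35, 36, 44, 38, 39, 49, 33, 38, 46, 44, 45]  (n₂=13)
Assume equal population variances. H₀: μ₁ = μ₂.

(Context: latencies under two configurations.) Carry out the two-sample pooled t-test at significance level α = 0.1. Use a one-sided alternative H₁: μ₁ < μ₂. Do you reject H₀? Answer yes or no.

x̄₁=50.083, s₁=4.562, n₁=12
x̄₂=41.769, s₂=5.495, n₂=13
s_p² = [11·4.562² + 12·5.495²]/23 = 25.7054
SE = √(s_p²·(1/12+1/13)) = 2.0296
t = (50.083−41.769)/2.0296 = 4.0963
df = 23
p-value (one-sided, H₁ less) = 0.99978
At α=0.1: p ≥ α → fail to reject H₀

reject H₀: no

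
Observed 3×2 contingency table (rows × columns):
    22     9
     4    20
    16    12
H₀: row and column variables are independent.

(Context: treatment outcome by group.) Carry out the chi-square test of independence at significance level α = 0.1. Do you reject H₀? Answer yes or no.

Row totals [31, 24, 28], col totals [42, 41], n=83
χ² = (22−15.69)²/15.69 + (9−15.31)²/15.31 + (4−12.14)²/12.14 + (20−11.86)²/11.86 + (16−14.17)²/14.17 + (12−13.83)²/13.83 = 16.6801
df = 2
p-value (upper-tail) = 0.00024
At α=0.1: p < α → reject H₀

reject H₀: yes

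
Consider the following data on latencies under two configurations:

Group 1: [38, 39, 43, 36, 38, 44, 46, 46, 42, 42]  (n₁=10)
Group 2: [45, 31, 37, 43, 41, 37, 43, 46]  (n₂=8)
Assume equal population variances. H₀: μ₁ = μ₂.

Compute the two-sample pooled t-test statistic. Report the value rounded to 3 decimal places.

test statistic = 0.509

x̄₁=41.400, s₁=3.502, n₁=10
x̄₂=40.375, s₂=5.041, n₂=8
s_p² = [9·3.502² + 7·5.041²]/16 = 18.0172
SE = √(s_p²·(1/10+1/8)) = 2.0134
t = (41.400−40.375)/2.0134 = 0.5091
df = 16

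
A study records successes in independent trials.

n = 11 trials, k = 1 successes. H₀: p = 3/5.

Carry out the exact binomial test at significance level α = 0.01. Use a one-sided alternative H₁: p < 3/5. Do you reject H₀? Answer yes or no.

reject H₀: yes

Exact binomial: n=11, k=1, p₀=3/5=0.6000
P(X≤1) from Σ C(n,i)·p₀^i·(1−p₀)^(n−i)
p-value (one-sided, H₁ less) = 0.00073
At α=0.01: p < α → reject H₀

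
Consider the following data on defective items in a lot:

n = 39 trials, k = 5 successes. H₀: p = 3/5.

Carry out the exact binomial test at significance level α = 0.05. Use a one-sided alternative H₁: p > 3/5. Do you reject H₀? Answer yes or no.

reject H₀: no

Exact binomial: n=39, k=5, p₀=3/5=0.6000
P(X≥5) from Σ C(n,i)·p₀^i·(1−p₀)^(n−i)
p-value (one-sided, H₁ greater) = 1.00000
At α=0.05: p ≥ α → fail to reject H₀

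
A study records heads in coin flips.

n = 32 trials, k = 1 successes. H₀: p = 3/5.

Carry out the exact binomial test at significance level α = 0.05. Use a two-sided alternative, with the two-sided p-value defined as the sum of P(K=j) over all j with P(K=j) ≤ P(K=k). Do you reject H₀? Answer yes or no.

reject H₀: yes

Exact binomial: n=32, k=1, p₀=3/5=0.6000
P(X=j) = C(n,j)·p₀^j·(1−p₀)^(n−j); p = Σ P(X=j) over j with P(X=j) ≤ P(X=1)
p-value (two-sided) = 0.00000
At α=0.05: p < α → reject H₀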